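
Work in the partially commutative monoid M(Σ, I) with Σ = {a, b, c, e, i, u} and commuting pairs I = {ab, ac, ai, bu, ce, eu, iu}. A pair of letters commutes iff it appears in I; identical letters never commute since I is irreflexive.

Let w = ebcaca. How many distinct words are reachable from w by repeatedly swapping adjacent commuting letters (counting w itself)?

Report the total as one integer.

10

#0=e has no predecessor
#1=b depends on [0:e]
#2=c depends on [1:b]
#3=a depends on [0:e]
#4=c depends on [2:c]
#5=a depends on [3:a]
sources: [0:e]
N(rest) = Σ N(rest − s) over sources s of rest; N(one piece) = 1:
  size 1 → [4]=1  [5]=1
  size 2 → [2,4]=1  [3,5]=1  [4,5]=2
  size 3 → [1,2,4]=1  [2,4,5]=3  [3,4,5]=3
  size 4 → [1,2,4,5]=4  [2,3,4,5]=6
  first=0(e) contributes 10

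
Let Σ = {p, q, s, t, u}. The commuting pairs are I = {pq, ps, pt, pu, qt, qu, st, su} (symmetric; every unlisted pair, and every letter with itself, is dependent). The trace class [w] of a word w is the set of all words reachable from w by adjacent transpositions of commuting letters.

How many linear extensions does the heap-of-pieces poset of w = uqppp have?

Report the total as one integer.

20

drop 0:u onto floor
drop 1:q onto floor
drop 2:p onto floor
drop 3:p onto {2:p}
drop 4:p onto {3:p}
ground layer = {0:u, 1:q, 2:p}
drop-orders for the pieces not yet dropped (sum over which currently-grounded one goes next):
  1 to go: {0} 1  {1} 1  {4} 1
  2 to go: {0,1} 2  {0,4} 2  {1,4} 2  {3,4} 1
  3 to go: {0,1,4} 6  {0,3,4} 3  {1,3,4} 3  {2,3,4} 1
  if 0:u drops first: 4 orders
  if 1:q drops first: 4 orders
  if 2:p drops first: 12 orders
heap linearizations: 20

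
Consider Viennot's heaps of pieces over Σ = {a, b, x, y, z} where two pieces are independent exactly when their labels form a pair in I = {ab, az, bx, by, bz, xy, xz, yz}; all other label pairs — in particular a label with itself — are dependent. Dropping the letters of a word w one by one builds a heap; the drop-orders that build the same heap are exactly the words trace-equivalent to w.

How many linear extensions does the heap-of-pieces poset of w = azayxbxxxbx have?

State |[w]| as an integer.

2970

piece 0:a — minimal
piece 1:z — minimal
piece 2:a rests on {0:a}
piece 3:y rests on {2:a}
piece 4:x rests on {2:a}
piece 5:b — minimal
piece 6:x rests on {4:x}
piece 7:x rests on {6:x}
piece 8:x rests on {7:x}
piece 9:b rests on {5:b}
piece 10:x rests on {8:x}
minimal pieces: {0:a, 1:z, 5:b}
ways to finish when only these pieces remain (= sum over removing one remaining piece with nothing left below it):
  1 left: {1}→1  {3}→1  {9}→1  {10}→1
  2 left: {1,3}→2  {1,9}→2  {1,10}→2  {3,9}→2  {3,10}→2  {5,9}→1  {8,10}→1  {9,10}→2
  3 left: {1,3,9}→6  {1,3,10}→6  {1,5,9}→3  {1,8,10}→3  {1,9,10}→6  {3,5,9}→3  {3,8,10}→3  {3,9,10}→6  {5,9,10}→3  {7,8,10}→1  {8,9,10}→3
  4 left: {1,3,5,9}→12  {1,3,8,10}→12  {1,3,9,10}→24  {1,5,9,10}→12  {1,7,8,10}→4  {1,8,9,10}→12  {3,5,9,10}→12  {3,7,8,10}→4  {3,8,9,10}→12  {5,8,9,10}→6  {6,7,8,10}→1  {7,8,9,10}→4
  5 left: {1,3,5,9,10}→60  {1,3,7,8,10}→20  {1,3,8,9,10}→60  {1,5,8,9,10}→30  {1,6,7,8,10}→5  {1,7,8,9,10}→20  {3,5,8,9,10}→30  {3,6,7,8,10}→5  {3,7,8,9,10}→20  {4,6,7,8,10}→1  {5,7,8,9,10}→10  {6,7,8,9,10}→5
  6 left: {1,3,5,8,9,10}→180  {1,3,6,7,8,10}→30  {1,3,7,8,9,10}→120  {1,4,6,7,8,10}→6  {1,5,7,8,9,10}→60  {1,6,7,8,9,10}→30  {3,4,6,7,8,10}→6  {3,5,7,8,9,10}→60  {3,6,7,8,9,10}→30  {4,6,7,8,9,10}→6  {5,6,7,8,9,10}→15
  7 left: {1,3,4,6,7,8,10}→42  {1,3,5,7,8,9,10}→420  {1,3,6,7,8,9,10}→210  {1,4,6,7,8,9,10}→42  {1,5,6,7,8,9,10}→105  {2,3,4,6,7,8,10}→6  {3,4,6,7,8,9,10}→42  {3,5,6,7,8,9,10}→105  {4,5,6,7,8,9,10}→21
  8 left: {0,2,3,4,6,7,8,10}→6  {1,2,3,4,6,7,8,10}→48  {1,3,4,6,7,8,9,10}→336  {1,3,5,6,7,8,9,10}→840  {1,4,5,6,7,8,9,10}→168  {2,3,4,6,7,8,9,10}→48  {3,4,5,6,7,8,9,10}→168
  9 left: {0,1,2,3,4,6,7,8,10}→54  {0,2,3,4,6,7,8,9,10}→54  {1,2,3,4,6,7,8,9,10}→432  {1,3,4,5,6,7,8,9,10}→1512  {2,3,4,5,6,7,8,9,10}→216
  placing 0:a first → 2160 extensions
  placing 1:z first → 270 extensions
  placing 5:b first → 540 extensions
total linear extensions = 2970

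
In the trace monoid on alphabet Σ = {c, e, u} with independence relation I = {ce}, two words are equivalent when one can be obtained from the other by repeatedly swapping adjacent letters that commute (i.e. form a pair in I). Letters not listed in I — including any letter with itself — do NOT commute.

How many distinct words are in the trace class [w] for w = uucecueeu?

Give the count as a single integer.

3

drop 0:u onto floor
drop 1:u onto {0:u}
drop 2:c onto {1:u}
drop 3:e onto {1:u}
drop 4:c onto {2:c}
drop 5:u onto {3:e, 4:c}
drop 6:e onto {5:u}
drop 7:e onto {6:e}
drop 8:u onto {7:e}
ground layer = {0:u}
drop-orders for the pieces not yet dropped (sum over which currently-grounded one goes next):
  1 to go: {8} 1
  2 to go: {7,8} 1
  3 to go: {6,7,8} 1
  4 to go: {5,6,7,8} 1
  5 to go: {3,5,6,7,8} 1  {4,5,6,7,8} 1
  6 to go: {2,4,5,6,7,8} 1  {3,4,5,6,7,8} 2
  7 to go: {2,3,4,5,6,7,8} 3
  if 0:u drops first: 3 orders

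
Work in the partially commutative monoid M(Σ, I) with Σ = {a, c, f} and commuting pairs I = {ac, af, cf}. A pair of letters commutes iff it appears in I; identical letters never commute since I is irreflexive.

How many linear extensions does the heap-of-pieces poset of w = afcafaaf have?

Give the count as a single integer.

#0=a has no predecessor
#1=f has no predecessor
#2=c has no predecessor
#3=a depends on [0:a]
#4=f depends on [1:f]
#5=a depends on [3:a]
#6=a depends on [5:a]
#7=f depends on [4:f]
sources: [0:a, 1:f, 2:c]
N(rest) = Σ N(rest − s) over sources s of rest; N(one piece) = 1:
  size 1 → [2]=1  [6]=1  [7]=1
  size 2 → [2,6]=2  [2,7]=2  [4,7]=1  [5,6]=1  [6,7]=2
  size 3 → [1,4,7]=1  [2,4,7]=3  [2,5,6]=3  [2,6,7]=6  [3,5,6]=1  [4,6,7]=3  [5,6,7]=3
  size 4 → [0,3,5,6]=1  [1,2,4,7]=4  [1,4,6,7]=4  [2,3,5,6]=4  [2,4,6,7]=12  [2,5,6,7]=12  [3,5,6,7]=4  [4,5,6,7]=6
  size 5 → [0,2,3,5,6]=5  [0,3,5,6,7]=5  [1,2,4,6,7]=20  [1,4,5,6,7]=10  [2,3,5,6,7]=20  [2,4,5,6,7]=30  [3,4,5,6,7]=10
  size 6 → [0,2,3,5,6,7]=30  [0,3,4,5,6,7]=15  [1,2,4,5,6,7]=60  [1,3,4,5,6,7]=20  [2,3,4,5,6,7]=60
  first=0(a) contributes 140
  first=1(f) contributes 105
  first=2(c) contributes 35
|[w]| = 280

280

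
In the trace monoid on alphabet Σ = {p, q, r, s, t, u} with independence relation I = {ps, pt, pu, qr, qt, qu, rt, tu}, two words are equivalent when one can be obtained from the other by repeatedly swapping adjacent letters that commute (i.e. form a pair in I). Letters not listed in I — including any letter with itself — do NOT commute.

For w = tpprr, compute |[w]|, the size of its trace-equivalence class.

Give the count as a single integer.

0(t) covers ∅
1(p) covers ∅
2(p) covers 1:p
3(r) covers 2:p
4(r) covers 3:r
floor of heap: 0:t, 1:p
completions by unplaced set U, small U first (add the entries for U minus each lowest piece of U):
  |U|=1: {0}:1  {4}:1
  |U|=2: {0,4}:2  {3,4}:1
  |U|=3: {0,3,4}:3  {2,3,4}:1
  start at 0(t): 1
  start at 1(p): 4
sum over floor = 5

5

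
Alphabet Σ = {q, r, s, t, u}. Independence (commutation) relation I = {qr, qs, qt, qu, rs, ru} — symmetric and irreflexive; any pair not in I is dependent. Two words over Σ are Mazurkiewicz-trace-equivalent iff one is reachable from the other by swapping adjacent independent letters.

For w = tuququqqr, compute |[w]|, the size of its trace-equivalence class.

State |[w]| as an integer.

#0=t has no predecessor
#1=u depends on [0:t]
#2=q has no predecessor
#3=u depends on [1:u]
#4=q depends on [2:q]
#5=u depends on [3:u]
#6=q depends on [4:q]
#7=q depends on [6:q]
#8=r depends on [0:t]
sources: [0:t, 2:q]
N(rest) = Σ N(rest − s) over sources s of rest; N(one piece) = 1:
  size 1 → [5]=1  [7]=1  [8]=1
  size 2 → [3,5]=1  [5,7]=2  [5,8]=2  [6,7]=1  [7,8]=2
  size 3 → [1,3,5]=1  [3,5,7]=3  [3,5,8]=3  [4,6,7]=1  [5,6,7]=3  [5,7,8]=6  [6,7,8]=3
  size 4 → [1,3,5,7]=4  [1,3,5,8]=4  [2,4,6,7]=1  [3,5,6,7]=6  [3,5,7,8]=12  [4,5,6,7]=4  [4,6,7,8]=4  [5,6,7,8]=12
  size 5 → [0,1,3,5,8]=4  [1,3,5,6,7]=10  [1,3,5,7,8]=20  [2,4,5,6,7]=5  [2,4,6,7,8]=5  [3,4,5,6,7]=10  [3,5,6,7,8]=30  [4,5,6,7,8]=20
  size 6 → [0,1,3,5,7,8]=24  [1,3,4,5,6,7]=20  [1,3,5,6,7,8]=60  [2,3,4,5,6,7]=15  [2,4,5,6,7,8]=30  [3,4,5,6,7,8]=60
  size 7 → [0,1,3,5,6,7,8]=84  [1,2,3,4,5,6,7]=35  [1,3,4,5,6,7,8]=140  [2,3,4,5,6,7,8]=105
  first=0(t) contributes 280
  first=2(q) contributes 224
|[w]| = 504

504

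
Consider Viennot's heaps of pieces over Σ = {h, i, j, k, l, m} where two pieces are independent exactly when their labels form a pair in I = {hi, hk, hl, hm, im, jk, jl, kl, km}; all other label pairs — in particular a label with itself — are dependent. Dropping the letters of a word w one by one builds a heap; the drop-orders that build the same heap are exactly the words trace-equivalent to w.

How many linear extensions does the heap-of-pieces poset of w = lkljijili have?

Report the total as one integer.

drop 0:l onto floor
drop 1:k onto floor
drop 2:l onto {0:l}
drop 3:j onto floor
drop 4:i onto {1:k, 2:l, 3:j}
drop 5:j onto {4:i}
drop 6:i onto {5:j}
drop 7:l onto {6:i}
drop 8:i onto {7:l}
ground layer = {0:l, 1:k, 3:j}
drop-orders for the pieces not yet dropped (sum over which currently-grounded one goes next):
  1 to go: {8} 1
  2 to go: {7,8} 1
  3 to go: {6,7,8} 1
  4 to go: {5,6,7,8} 1
  5 to go: {4,5,6,7,8} 1
  6 to go: {1,4,5,6,7,8} 1  {2,4,5,6,7,8} 1  {3,4,5,6,7,8} 1
  7 to go: {0,2,4,5,6,7,8} 1  {1,2,4,5,6,7,8} 2  {1,3,4,5,6,7,8} 2  {2,3,4,5,6,7,8} 2
  if 0:l drops first: 6 orders
  if 1:k drops first: 3 orders
  if 3:j drops first: 3 orders
heap linearizations: 12

12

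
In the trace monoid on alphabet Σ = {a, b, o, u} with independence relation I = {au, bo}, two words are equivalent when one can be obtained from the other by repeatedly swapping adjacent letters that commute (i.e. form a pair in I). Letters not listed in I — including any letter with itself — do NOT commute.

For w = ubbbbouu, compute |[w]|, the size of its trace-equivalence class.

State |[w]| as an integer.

#0=u has no predecessor
#1=b depends on [0:u]
#2=b depends on [1:b]
#3=b depends on [2:b]
#4=b depends on [3:b]
#5=o depends on [0:u]
#6=u depends on [4:b, 5:o]
#7=u depends on [6:u]
sources: [0:u]
N(rest) = Σ N(rest − s) over sources s of rest; N(one piece) = 1:
  size 1 → [7]=1
  size 2 → [6,7]=1
  size 3 → [4,6,7]=1  [5,6,7]=1
  size 4 → [3,4,6,7]=1  [4,5,6,7]=2
  size 5 → [2,3,4,6,7]=1  [3,4,5,6,7]=3
  size 6 → [1,2,3,4,6,7]=1  [2,3,4,5,6,7]=4
  first=0(u) contributes 5

5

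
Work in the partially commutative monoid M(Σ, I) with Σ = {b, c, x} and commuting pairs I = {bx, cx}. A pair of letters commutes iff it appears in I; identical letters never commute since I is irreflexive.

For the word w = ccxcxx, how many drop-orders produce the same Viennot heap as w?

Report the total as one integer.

20

piece 0:c — minimal
piece 1:c rests on {0:c}
piece 2:x — minimal
piece 3:c rests on {1:c}
piece 4:x rests on {2:x}
piece 5:x rests on {4:x}
minimal pieces: {0:c, 2:x}
ways to finish when only these pieces remain (= sum over removing one remaining piece with nothing left below it):
  1 left: {3}→1  {5}→1
  2 left: {1,3}→1  {3,5}→2  {4,5}→1
  3 left: {0,1,3}→1  {1,3,5}→3  {2,4,5}→1  {3,4,5}→3
  4 left: {0,1,3,5}→4  {1,3,4,5}→6  {2,3,4,5}→4
  placing 0:c first → 10 extensions
  placing 2:x first → 10 extensions
total linear extensions = 20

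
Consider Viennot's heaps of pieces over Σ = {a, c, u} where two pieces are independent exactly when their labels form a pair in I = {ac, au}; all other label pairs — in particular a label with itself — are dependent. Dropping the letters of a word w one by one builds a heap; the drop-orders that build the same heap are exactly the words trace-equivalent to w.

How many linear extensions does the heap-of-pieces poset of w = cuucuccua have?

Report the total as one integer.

9

#0=c has no predecessor
#1=u depends on [0:c]
#2=u depends on [1:u]
#3=c depends on [2:u]
#4=u depends on [3:c]
#5=c depends on [4:u]
#6=c depends on [5:c]
#7=u depends on [6:c]
#8=a has no predecessor
sources: [0:c, 8:a]
N(rest) = Σ N(rest − s) over sources s of rest; N(one piece) = 1:
  size 1 → [7]=1  [8]=1
  size 2 → [6,7]=1  [7,8]=2
  size 3 → [5,6,7]=1  [6,7,8]=3
  size 4 → [4,5,6,7]=1  [5,6,7,8]=4
  size 5 → [3,4,5,6,7]=1  [4,5,6,7,8]=5
  size 6 → [2,3,4,5,6,7]=1  [3,4,5,6,7,8]=6
  size 7 → [1,2,3,4,5,6,7]=1  [2,3,4,5,6,7,8]=7
  first=0(c) contributes 8
  first=8(a) contributes 1
|[w]| = 9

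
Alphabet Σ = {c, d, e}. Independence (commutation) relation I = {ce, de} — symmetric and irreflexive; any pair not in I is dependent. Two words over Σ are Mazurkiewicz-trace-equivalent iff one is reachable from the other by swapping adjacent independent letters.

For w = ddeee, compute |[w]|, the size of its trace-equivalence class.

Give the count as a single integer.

10

piece 0:d — minimal
piece 1:d rests on {0:d}
piece 2:e — minimal
piece 3:e rests on {2:e}
piece 4:e rests on {3:e}
minimal pieces: {0:d, 2:e}
ways to finish when only these pieces remain (= sum over removing one remaining piece with nothing left below it):
  1 left: {1}→1  {4}→1
  2 left: {0,1}→1  {1,4}→2  {3,4}→1
  3 left: {0,1,4}→3  {1,3,4}→3  {2,3,4}→1
  placing 0:d first → 4 extensions
  placing 2:e first → 6 extensions
total linear extensions = 10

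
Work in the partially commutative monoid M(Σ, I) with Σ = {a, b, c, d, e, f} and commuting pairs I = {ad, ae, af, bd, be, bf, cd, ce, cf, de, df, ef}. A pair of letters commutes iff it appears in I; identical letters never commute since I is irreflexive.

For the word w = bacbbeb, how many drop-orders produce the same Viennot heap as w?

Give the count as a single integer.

piece 0:b — minimal
piece 1:a rests on {0:b}
piece 2:c rests on {1:a}
piece 3:b rests on {2:c}
piece 4:b rests on {3:b}
piece 5:e — minimal
piece 6:b rests on {4:b}
minimal pieces: {0:b, 5:e}
ways to finish when only these pieces remain (= sum over removing one remaining piece with nothing left below it):
  1 left: {5}→1  {6}→1
  2 left: {4,6}→1  {5,6}→2
  3 left: {3,4,6}→1  {4,5,6}→3
  4 left: {2,3,4,6}→1  {3,4,5,6}→4
  5 left: {1,2,3,4,6}→1  {2,3,4,5,6}→5
  placing 0:b first → 6 extensions
  placing 5:e first → 1 extensions
total linear extensions = 7

7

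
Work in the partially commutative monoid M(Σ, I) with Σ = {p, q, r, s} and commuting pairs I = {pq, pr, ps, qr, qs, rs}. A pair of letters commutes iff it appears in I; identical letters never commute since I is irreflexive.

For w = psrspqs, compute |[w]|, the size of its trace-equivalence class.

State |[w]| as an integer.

0(p) covers ∅
1(s) covers ∅
2(r) covers ∅
3(s) covers 1:s
4(p) covers 0:p
5(q) covers ∅
6(s) covers 3:s
floor of heap: 0:p, 1:s, 2:r, 5:q
completions by unplaced set U, small U first (add the entries for U minus each lowest piece of U):
  |U|=1: {2}:1  {4}:1  {5}:1  {6}:1
  |U|=2: {0,4}:1  {2,4}:2  {2,5}:2  {2,6}:2  {3,6}:1  {4,5}:2  {4,6}:2  {5,6}:2
  |U|=3: {0,2,4}:3  {0,4,5}:3  {0,4,6}:3  {1,3,6}:1  {2,3,6}:3  {2,4,5}:6  {2,4,6}:6  {2,5,6}:6  {3,4,6}:3  {3,5,6}:3  {4,5,6}:6
  |U|=4: {0,2,4,5}:12  {0,2,4,6}:12  {0,3,4,6}:6  {0,4,5,6}:12  {1,2,3,6}:4  {1,3,4,6}:4  {1,3,5,6}:4  {2,3,4,6}:12  {2,3,5,6}:12  {2,4,5,6}:24  {3,4,5,6}:12
  |U|=5: {0,1,3,4,6}:10  {0,2,3,4,6}:30  {0,2,4,5,6}:60  {0,3,4,5,6}:30  {1,2,3,4,6}:20  {1,2,3,5,6}:20  {1,3,4,5,6}:20  {2,3,4,5,6}:60
  start at 0(p): 120
  start at 1(s): 180
  start at 2(r): 60
  start at 5(q): 60
sum over floor = 420

420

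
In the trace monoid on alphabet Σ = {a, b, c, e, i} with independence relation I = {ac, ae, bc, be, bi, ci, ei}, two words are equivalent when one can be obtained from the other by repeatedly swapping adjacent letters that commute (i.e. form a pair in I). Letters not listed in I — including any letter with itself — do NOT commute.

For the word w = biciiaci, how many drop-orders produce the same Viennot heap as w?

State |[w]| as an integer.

112

0(b) covers ∅
1(i) covers ∅
2(c) covers ∅
3(i) covers 1:i
4(i) covers 3:i
5(a) covers 0:b, 4:i
6(c) covers 2:c
7(i) covers 5:a
floor of heap: 0:b, 1:i, 2:c
completions by unplaced set U, small U first (add the entries for U minus each lowest piece of U):
  |U|=1: {6}:1  {7}:1
  |U|=2: {2,6}:1  {5,7}:1  {6,7}:2
  |U|=3: {0,5,7}:1  {2,6,7}:3  {4,5,7}:1  {5,6,7}:3
  |U|=4: {0,4,5,7}:2  {0,5,6,7}:4  {2,5,6,7}:6  {3,4,5,7}:1  {4,5,6,7}:4
  |U|=5: {0,2,5,6,7}:10  {0,3,4,5,7}:3  {0,4,5,6,7}:10  {1,3,4,5,7}:1  {2,4,5,6,7}:10  {3,4,5,6,7}:5
  |U|=6: {0,1,3,4,5,7}:4  {0,2,4,5,6,7}:30  {0,3,4,5,6,7}:18  {1,3,4,5,6,7}:6  {2,3,4,5,6,7}:15
  start at 0(b): 21
  start at 1(i): 63
  start at 2(c): 28
sum over floor = 112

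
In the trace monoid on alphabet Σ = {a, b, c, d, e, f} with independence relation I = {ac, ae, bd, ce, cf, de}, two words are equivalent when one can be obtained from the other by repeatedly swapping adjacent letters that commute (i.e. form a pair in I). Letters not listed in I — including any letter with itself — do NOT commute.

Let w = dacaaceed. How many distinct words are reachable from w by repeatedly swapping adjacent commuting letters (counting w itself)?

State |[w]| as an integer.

0(d) covers ∅
1(a) covers 0:d
2(c) covers 0:d
3(a) covers 1:a
4(a) covers 3:a
5(c) covers 2:c
6(e) covers ∅
7(e) covers 6:e
8(d) covers 4:a, 5:c
floor of heap: 0:d, 6:e
completions by unplaced set U, small U first (add the entries for U minus each lowest piece of U):
  |U|=1: {7}:1  {8}:1
  |U|=2: {4,8}:1  {5,8}:1  {6,7}:1  {7,8}:2
  |U|=3: {2,5,8}:1  {3,4,8}:1  {4,5,8}:2  {4,7,8}:3  {5,7,8}:3  {6,7,8}:3
  |U|=4: {1,3,4,8}:1  {2,4,5,8}:3  {2,5,7,8}:4  {3,4,5,8}:3  {3,4,7,8}:4  {4,5,7,8}:8  {4,6,7,8}:6  {5,6,7,8}:6
  |U|=5: {1,3,4,5,8}:4  {1,3,4,7,8}:5  {2,3,4,5,8}:6  {2,4,5,7,8}:15  {2,5,6,7,8}:10  {3,4,5,7,8}:15  {3,4,6,7,8}:10  {4,5,6,7,8}:20
  |U|=6: {1,2,3,4,5,8}:10  {1,3,4,5,7,8}:24  {1,3,4,6,7,8}:15  {2,3,4,5,7,8}:36  {2,4,5,6,7,8}:45  {3,4,5,6,7,8}:45
  |U|=7: {0,1,2,3,4,5,8}:10  {1,2,3,4,5,7,8}:70  {1,3,4,5,6,7,8}:84  {2,3,4,5,6,7,8}:126
  start at 0(d): 280
  start at 6(e): 80
sum over floor = 360

360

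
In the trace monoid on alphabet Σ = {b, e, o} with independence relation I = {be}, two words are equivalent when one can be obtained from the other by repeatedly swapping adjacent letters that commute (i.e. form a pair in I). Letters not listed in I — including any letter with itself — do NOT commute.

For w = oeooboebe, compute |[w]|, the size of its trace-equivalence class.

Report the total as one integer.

0(o) covers ∅
1(e) covers 0:o
2(o) covers 1:e
3(o) covers 2:o
4(b) covers 3:o
5(o) covers 4:b
6(e) covers 5:o
7(b) covers 5:o
8(e) covers 6:e
floor of heap: 0:o
completions by unplaced set U, small U first (add the entries for U minus each lowest piece of U):
  |U|=1: {7}:1  {8}:1
  |U|=2: {6,8}:1  {7,8}:2
  |U|=3: {6,7,8}:3
  |U|=4: {5,6,7,8}:3
  |U|=5: {4,5,6,7,8}:3
  |U|=6: {3,4,5,6,7,8}:3
  |U|=7: {2,3,4,5,6,7,8}:3
  start at 0(o): 3

3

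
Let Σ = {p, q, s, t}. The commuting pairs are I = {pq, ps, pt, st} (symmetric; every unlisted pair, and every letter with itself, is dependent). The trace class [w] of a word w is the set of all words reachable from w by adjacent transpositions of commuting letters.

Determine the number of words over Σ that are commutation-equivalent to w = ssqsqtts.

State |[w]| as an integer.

3

drop 0:s onto floor
drop 1:s onto {0:s}
drop 2:q onto {1:s}
drop 3:s onto {2:q}
drop 4:q onto {3:s}
drop 5:t onto {4:q}
drop 6:t onto {5:t}
drop 7:s onto {4:q}
ground layer = {0:s}
drop-orders for the pieces not yet dropped (sum over which currently-grounded one goes next):
  1 to go: {6} 1  {7} 1
  2 to go: {5,6} 1  {6,7} 2
  3 to go: {5,6,7} 3
  4 to go: {4,5,6,7} 3
  5 to go: {3,4,5,6,7} 3
  6 to go: {2,3,4,5,6,7} 3
  if 0:s drops first: 3 orders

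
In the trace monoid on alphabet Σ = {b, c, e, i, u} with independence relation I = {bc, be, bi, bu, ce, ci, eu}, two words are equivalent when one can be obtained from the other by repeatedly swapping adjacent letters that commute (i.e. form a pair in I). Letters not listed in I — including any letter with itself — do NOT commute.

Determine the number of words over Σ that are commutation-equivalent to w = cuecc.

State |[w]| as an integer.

piece 0:c — minimal
piece 1:u rests on {0:c}
piece 2:e — minimal
piece 3:c rests on {1:u}
piece 4:c rests on {3:c}
minimal pieces: {0:c, 2:e}
ways to finish when only these pieces remain (= sum over removing one remaining piece with nothing left below it):
  1 left: {2}→1  {4}→1
  2 left: {2,4}→2  {3,4}→1
  3 left: {1,3,4}→1  {2,3,4}→3
  placing 0:c first → 4 extensions
  placing 2:e first → 1 extensions
total linear extensions = 5

5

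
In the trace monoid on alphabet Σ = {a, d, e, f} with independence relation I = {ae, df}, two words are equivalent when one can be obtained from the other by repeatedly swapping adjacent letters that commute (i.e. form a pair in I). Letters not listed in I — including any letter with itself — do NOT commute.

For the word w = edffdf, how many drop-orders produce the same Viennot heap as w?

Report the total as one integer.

10

0(e) covers ∅
1(d) covers 0:e
2(f) covers 0:e
3(f) covers 2:f
4(d) covers 1:d
5(f) covers 3:f
floor of heap: 0:e
completions by unplaced set U, small U first (add the entries for U minus each lowest piece of U):
  |U|=1: {4}:1  {5}:1
  |U|=2: {1,4}:1  {3,5}:1  {4,5}:2
  |U|=3: {1,4,5}:3  {2,3,5}:1  {3,4,5}:3
  |U|=4: {1,3,4,5}:6  {2,3,4,5}:4
  start at 0(e): 10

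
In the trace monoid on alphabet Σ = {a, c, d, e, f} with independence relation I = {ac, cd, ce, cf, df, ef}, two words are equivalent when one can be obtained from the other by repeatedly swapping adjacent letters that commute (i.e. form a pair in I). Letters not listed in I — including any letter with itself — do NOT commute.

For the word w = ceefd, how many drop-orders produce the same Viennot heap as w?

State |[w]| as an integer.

20

#0=c has no predecessor
#1=e has no predecessor
#2=e depends on [1:e]
#3=f has no predecessor
#4=d depends on [2:e]
sources: [0:c, 1:e, 3:f]
N(rest) = Σ N(rest − s) over sources s of rest; N(one piece) = 1:
  size 1 → [0]=1  [3]=1  [4]=1
  size 2 → [0,3]=2  [0,4]=2  [2,4]=1  [3,4]=2
  size 3 → [0,2,4]=3  [0,3,4]=6  [1,2,4]=1  [2,3,4]=3
  first=0(c) contributes 4
  first=1(e) contributes 12
  first=3(f) contributes 4
|[w]| = 20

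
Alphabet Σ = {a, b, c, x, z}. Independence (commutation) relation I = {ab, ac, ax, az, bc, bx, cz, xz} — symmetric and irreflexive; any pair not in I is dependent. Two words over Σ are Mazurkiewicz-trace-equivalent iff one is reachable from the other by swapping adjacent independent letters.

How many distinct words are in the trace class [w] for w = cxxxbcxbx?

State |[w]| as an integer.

36

drop 0:c onto floor
drop 1:x onto {0:c}
drop 2:x onto {1:x}
drop 3:x onto {2:x}
drop 4:b onto floor
drop 5:c onto {3:x}
drop 6:x onto {5:c}
drop 7:b onto {4:b}
drop 8:x onto {6:x}
ground layer = {0:c, 4:b}
drop-orders for the pieces not yet dropped (sum over which currently-grounded one goes next):
  1 to go: {7} 1  {8} 1
  2 to go: {4,7} 1  {6,8} 1  {7,8} 2
  3 to go: {4,7,8} 3  {5,6,8} 1  {6,7,8} 3
  4 to go: {3,5,6,8} 1  {4,6,7,8} 6  {5,6,7,8} 4
  5 to go: {2,3,5,6,8} 1  {3,5,6,7,8} 5  {4,5,6,7,8} 10
  6 to go: {1,2,3,5,6,8} 1  {2,3,5,6,7,8} 6  {3,4,5,6,7,8} 15
  7 to go: {0,1,2,3,5,6,8} 1  {1,2,3,5,6,7,8} 7  {2,3,4,5,6,7,8} 21
  if 0:c drops first: 28 orders
  if 4:b drops first: 8 orders
heap linearizations: 36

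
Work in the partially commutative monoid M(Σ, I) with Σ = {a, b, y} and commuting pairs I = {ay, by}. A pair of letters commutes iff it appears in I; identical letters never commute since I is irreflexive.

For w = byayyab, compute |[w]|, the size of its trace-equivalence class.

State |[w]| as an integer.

35

#0=b has no predecessor
#1=y has no predecessor
#2=a depends on [0:b]
#3=y depends on [1:y]
#4=y depends on [3:y]
#5=a depends on [2:a]
#6=b depends on [5:a]
sources: [0:b, 1:y]
N(rest) = Σ N(rest − s) over sources s of rest; N(one piece) = 1:
  size 1 → [4]=1  [6]=1
  size 2 → [3,4]=1  [4,6]=2  [5,6]=1
  size 3 → [1,3,4]=1  [2,5,6]=1  [3,4,6]=3  [4,5,6]=3
  size 4 → [0,2,5,6]=1  [1,3,4,6]=4  [2,4,5,6]=4  [3,4,5,6]=6
  size 5 → [0,2,4,5,6]=5  [1,3,4,5,6]=10  [2,3,4,5,6]=10
  first=0(b) contributes 20
  first=1(y) contributes 15
|[w]| = 35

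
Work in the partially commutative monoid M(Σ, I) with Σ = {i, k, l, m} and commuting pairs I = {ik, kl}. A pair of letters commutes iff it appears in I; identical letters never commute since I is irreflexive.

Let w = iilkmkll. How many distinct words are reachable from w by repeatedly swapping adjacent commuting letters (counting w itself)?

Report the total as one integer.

12

#0=i has no predecessor
#1=i depends on [0:i]
#2=l depends on [1:i]
#3=k has no predecessor
#4=m depends on [2:l, 3:k]
#5=k depends on [4:m]
#6=l depends on [4:m]
#7=l depends on [6:l]
sources: [0:i, 3:k]
N(rest) = Σ N(rest − s) over sources s of rest; N(one piece) = 1:
  size 1 → [5]=1  [7]=1
  size 2 → [5,7]=2  [6,7]=1
  size 3 → [5,6,7]=3
  size 4 → [4,5,6,7]=3
  size 5 → [2,4,5,6,7]=3  [3,4,5,6,7]=3
  size 6 → [1,2,4,5,6,7]=3  [2,3,4,5,6,7]=6
  first=0(i) contributes 9
  first=3(k) contributes 3
|[w]| = 12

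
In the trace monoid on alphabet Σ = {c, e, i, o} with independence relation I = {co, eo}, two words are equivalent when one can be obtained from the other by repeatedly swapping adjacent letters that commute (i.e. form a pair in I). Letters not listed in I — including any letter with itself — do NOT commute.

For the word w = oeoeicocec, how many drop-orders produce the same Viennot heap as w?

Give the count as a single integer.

drop 0:o onto floor
drop 1:e onto floor
drop 2:o onto {0:o}
drop 3:e onto {1:e}
drop 4:i onto {2:o, 3:e}
drop 5:c onto {4:i}
drop 6:o onto {4:i}
drop 7:c onto {5:c}
drop 8:e onto {7:c}
drop 9:c onto {8:e}
ground layer = {0:o, 1:e}
drop-orders for the pieces not yet dropped (sum over which currently-grounded one goes next):
  1 to go: {6} 1  {9} 1
  2 to go: {6,9} 2  {8,9} 1
  3 to go: {6,8,9} 3  {7,8,9} 1
  4 to go: {5,7,8,9} 1  {6,7,8,9} 4
  5 to go: {5,6,7,8,9} 5
  6 to go: {4,5,6,7,8,9} 5
  7 to go: {2,4,5,6,7,8,9} 5  {3,4,5,6,7,8,9} 5
  8 to go: {0,2,4,5,6,7,8,9} 5  {1,3,4,5,6,7,8,9} 5  {2,3,4,5,6,7,8,9} 10
  if 0:o drops first: 15 orders
  if 1:e drops first: 15 orders
heap linearizations: 30

30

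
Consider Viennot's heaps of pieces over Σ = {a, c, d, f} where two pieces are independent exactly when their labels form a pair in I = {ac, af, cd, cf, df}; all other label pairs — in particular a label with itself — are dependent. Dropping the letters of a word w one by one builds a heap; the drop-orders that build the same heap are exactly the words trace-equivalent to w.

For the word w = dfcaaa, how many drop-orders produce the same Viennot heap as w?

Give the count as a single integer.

30

piece 0:d — minimal
piece 1:f — minimal
piece 2:c — minimal
piece 3:a rests on {0:d}
piece 4:a rests on {3:a}
piece 5:a rests on {4:a}
minimal pieces: {0:d, 1:f, 2:c}
ways to finish when only these pieces remain (= sum over removing one remaining piece with nothing left below it):
  1 left: {1}→1  {2}→1  {5}→1
  2 left: {1,2}→2  {1,5}→2  {2,5}→2  {4,5}→1
  3 left: {1,2,5}→6  {1,4,5}→3  {2,4,5}→3  {3,4,5}→1
  4 left: {0,3,4,5}→1  {1,2,4,5}→12  {1,3,4,5}→4  {2,3,4,5}→4
  placing 0:d first → 20 extensions
  placing 1:f first → 5 extensions
  placing 2:c first → 5 extensions
total linear extensions = 30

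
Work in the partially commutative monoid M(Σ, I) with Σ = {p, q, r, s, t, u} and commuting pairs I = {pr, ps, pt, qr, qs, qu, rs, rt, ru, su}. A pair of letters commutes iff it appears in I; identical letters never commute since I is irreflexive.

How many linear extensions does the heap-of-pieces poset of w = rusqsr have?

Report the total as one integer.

piece 0:r — minimal
piece 1:u — minimal
piece 2:s — minimal
piece 3:q — minimal
piece 4:s rests on {2:s}
piece 5:r rests on {0:r}
minimal pieces: {0:r, 1:u, 2:s, 3:q}
ways to finish when only these pieces remain (= sum over removing one remaining piece with nothing left below it):
  1 left: {1}→1  {3}→1  {4}→1  {5}→1
  2 left: {0,5}→1  {1,3}→2  {1,4}→2  {1,5}→2  {2,4}→1  {3,4}→2  {3,5}→2  {4,5}→2
  3 left: {0,1,5}→3  {0,3,5}→3  {0,4,5}→3  {1,2,4}→3  {1,3,4}→6  {1,3,5}→6  {1,4,5}→6  {2,3,4}→3  {2,4,5}→3  {3,4,5}→6
  4 left: {0,1,3,5}→12  {0,1,4,5}→12  {0,2,4,5}→6  {0,3,4,5}→12  {1,2,3,4}→12  {1,2,4,5}→12  {1,3,4,5}→24  {2,3,4,5}→12
  placing 0:r first → 60 extensions
  placing 1:u first → 30 extensions
  placing 2:s first → 60 extensions
  placing 3:q first → 30 extensions
total linear extensions = 180

180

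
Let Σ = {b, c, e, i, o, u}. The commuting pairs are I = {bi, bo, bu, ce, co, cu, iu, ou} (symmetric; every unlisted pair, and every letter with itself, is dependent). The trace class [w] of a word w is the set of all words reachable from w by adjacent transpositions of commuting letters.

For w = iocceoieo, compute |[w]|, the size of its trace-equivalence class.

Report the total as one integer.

0(i) covers ∅
1(o) covers 0:i
2(c) covers 0:i
3(c) covers 2:c
4(e) covers 1:o
5(o) covers 4:e
6(i) covers 3:c, 5:o
7(e) covers 6:i
8(o) covers 7:e
floor of heap: 0:i
completions by unplaced set U, small U first (add the entries for U minus each lowest piece of U):
  |U|=1: {8}:1
  |U|=2: {7,8}:1
  |U|=3: {6,7,8}:1
  |U|=4: {3,6,7,8}:1  {5,6,7,8}:1
  |U|=5: {2,3,6,7,8}:1  {3,5,6,7,8}:2  {4,5,6,7,8}:1
  |U|=6: {1,4,5,6,7,8}:1  {2,3,5,6,7,8}:3  {3,4,5,6,7,8}:3
  |U|=7: {1,3,4,5,6,7,8}:4  {2,3,4,5,6,7,8}:6
  start at 0(i): 10

10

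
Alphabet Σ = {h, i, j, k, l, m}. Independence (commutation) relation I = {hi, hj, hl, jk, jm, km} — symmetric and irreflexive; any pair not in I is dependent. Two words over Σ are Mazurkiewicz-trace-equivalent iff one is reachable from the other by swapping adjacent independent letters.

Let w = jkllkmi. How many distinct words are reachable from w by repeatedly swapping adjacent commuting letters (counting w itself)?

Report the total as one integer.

#0=j has no predecessor
#1=k has no predecessor
#2=l depends on [0:j, 1:k]
#3=l depends on [2:l]
#4=k depends on [3:l]
#5=m depends on [3:l]
#6=i depends on [4:k, 5:m]
sources: [0:j, 1:k]
N(rest) = Σ N(rest − s) over sources s of rest; N(one piece) = 1:
  size 1 → [6]=1
  size 2 → [4,6]=1  [5,6]=1
  size 3 → [4,5,6]=2
  size 4 → [3,4,5,6]=2
  size 5 → [2,3,4,5,6]=2
  first=0(j) contributes 2
  first=1(k) contributes 2
|[w]| = 4

4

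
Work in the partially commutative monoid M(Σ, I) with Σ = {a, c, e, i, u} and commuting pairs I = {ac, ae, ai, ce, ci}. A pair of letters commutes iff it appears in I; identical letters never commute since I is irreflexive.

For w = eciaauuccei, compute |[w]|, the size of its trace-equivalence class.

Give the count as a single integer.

piece 0:e — minimal
piece 1:c — minimal
piece 2:i rests on {0:e}
piece 3:a — minimal
piece 4:a rests on {3:a}
piece 5:u rests on {1:c, 2:i, 4:a}
piece 6:u rests on {5:u}
piece 7:c rests on {6:u}
piece 8:c rests on {7:c}
piece 9:e rests on {6:u}
piece 10:i rests on {9:e}
minimal pieces: {0:e, 1:c, 3:a}
ways to finish when only these pieces remain (= sum over removing one remaining piece with nothing left below it):
  1 left: {8}→1  {10}→1
  2 left: {7,8}→1  {8,10}→2  {9,10}→1
  3 left: {7,8,10}→3  {8,9,10}→3
  4 left: {7,8,9,10}→6
  5 left: {6,7,8,9,10}→6
  6 left: {5,6,7,8,9,10}→6
  7 left: {1,5,6,7,8,9,10}→6  {2,5,6,7,8,9,10}→6  {4,5,6,7,8,9,10}→6
  8 left: {0,2,5,6,7,8,9,10}→6  {1,2,5,6,7,8,9,10}→12  {1,4,5,6,7,8,9,10}→12  {2,4,5,6,7,8,9,10}→12  {3,4,5,6,7,8,9,10}→6
  9 left: {0,1,2,5,6,7,8,9,10}→18  {0,2,4,5,6,7,8,9,10}→18  {1,2,4,5,6,7,8,9,10}→36  {1,3,4,5,6,7,8,9,10}→18  {2,3,4,5,6,7,8,9,10}→18
  placing 0:e first → 72 extensions
  placing 1:c first → 36 extensions
  placing 3:a first → 72 extensions
total linear extensions = 180

180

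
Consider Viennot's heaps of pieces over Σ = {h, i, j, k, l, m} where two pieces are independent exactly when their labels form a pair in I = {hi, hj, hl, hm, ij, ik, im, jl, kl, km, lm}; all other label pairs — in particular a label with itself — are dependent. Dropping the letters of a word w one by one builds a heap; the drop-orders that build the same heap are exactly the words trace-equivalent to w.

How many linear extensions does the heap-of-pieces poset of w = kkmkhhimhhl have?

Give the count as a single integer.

#0=k has no predecessor
#1=k depends on [0:k]
#2=m has no predecessor
#3=k depends on [1:k]
#4=h depends on [3:k]
#5=h depends on [4:h]
#6=i has no predecessor
#7=m depends on [2:m]
#8=h depends on [5:h]
#9=h depends on [8:h]
#10=l depends on [6:i]
sources: [0:k, 2:m, 6:i]
N(rest) = Σ N(rest − s) over sources s of rest; N(one piece) = 1:
  size 1 → [7]=1  [9]=1  [10]=1
  size 2 → [2,7]=1  [6,10]=1  [7,9]=2  [7,10]=2  [8,9]=1  [9,10]=2
  size 3 → [2,7,9]=3  [2,7,10]=3  [5,8,9]=1  [6,7,10]=3  [6,9,10]=3  [7,8,9]=3  [7,9,10]=6  [8,9,10]=3
  size 4 → [2,6,7,10]=6  [2,7,8,9]=6  [2,7,9,10]=12  [4,5,8,9]=1  [5,7,8,9]=4  [5,8,9,10]=4  [6,7,9,10]=12  [6,8,9,10]=6  [7,8,9,10]=12
  size 5 → [2,5,7,8,9]=10  [2,6,7,9,10]=30  [2,7,8,9,10]=30  [3,4,5,8,9]=1  [4,5,7,8,9]=5  [4,5,8,9,10]=5  [5,6,8,9,10]=10  [5,7,8,9,10]=20  [6,7,8,9,10]=30
  size 6 → [1,3,4,5,8,9]=1  [2,4,5,7,8,9]=15  [2,5,7,8,9,10]=60  [2,6,7,8,9,10]=90  [3,4,5,7,8,9]=6  [3,4,5,8,9,10]=6  [4,5,6,8,9,10]=15  [4,5,7,8,9,10]=30  [5,6,7,8,9,10]=60
  size 7 → [0,1,3,4,5,8,9]=1  [1,3,4,5,7,8,9]=7  [1,3,4,5,8,9,10]=7  [2,3,4,5,7,8,9]=21  [2,4,5,7,8,9,10]=105  [2,5,6,7,8,9,10]=210  [3,4,5,6,8,9,10]=21  [3,4,5,7,8,9,10]=42  [4,5,6,7,8,9,10]=105
  size 8 → [0,1,3,4,5,7,8,9]=8  [0,1,3,4,5,8,9,10]=8  [1,2,3,4,5,7,8,9]=28  [1,3,4,5,6,8,9,10]=28  [1,3,4,5,7,8,9,10]=56  [2,3,4,5,7,8,9,10]=168  [2,4,5,6,7,8,9,10]=420  [3,4,5,6,7,8,9,10]=168
  size 9 → [0,1,2,3,4,5,7,8,9]=36  [0,1,3,4,5,6,8,9,10]=36  [0,1,3,4,5,7,8,9,10]=72  [1,2,3,4,5,7,8,9,10]=252  [1,3,4,5,6,7,8,9,10]=252  [2,3,4,5,6,7,8,9,10]=756
  first=0(k) contributes 1260
  first=2(m) contributes 360
  first=6(i) contributes 360
|[w]| = 1980

1980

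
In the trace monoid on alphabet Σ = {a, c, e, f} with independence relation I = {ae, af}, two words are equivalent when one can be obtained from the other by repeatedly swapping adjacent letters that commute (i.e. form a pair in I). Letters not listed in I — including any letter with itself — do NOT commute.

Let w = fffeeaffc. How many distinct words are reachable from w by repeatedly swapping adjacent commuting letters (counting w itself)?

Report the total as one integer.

0(f) covers ∅
1(f) covers 0:f
2(f) covers 1:f
3(e) covers 2:f
4(e) covers 3:e
5(a) covers ∅
6(f) covers 4:e
7(f) covers 6:f
8(c) covers 5:a, 7:f
floor of heap: 0:f, 5:a
completions by unplaced set U, small U first (add the entries for U minus each lowest piece of U):
  |U|=1: {8}:1
  |U|=2: {5,8}:1  {7,8}:1
  |U|=3: {5,7,8}:2  {6,7,8}:1
  |U|=4: {4,6,7,8}:1  {5,6,7,8}:3
  |U|=5: {3,4,6,7,8}:1  {4,5,6,7,8}:4
  |U|=6: {2,3,4,6,7,8}:1  {3,4,5,6,7,8}:5
  |U|=7: {1,2,3,4,6,7,8}:1  {2,3,4,5,6,7,8}:6
  start at 0(f): 7
  start at 5(a): 1
sum over floor = 8

8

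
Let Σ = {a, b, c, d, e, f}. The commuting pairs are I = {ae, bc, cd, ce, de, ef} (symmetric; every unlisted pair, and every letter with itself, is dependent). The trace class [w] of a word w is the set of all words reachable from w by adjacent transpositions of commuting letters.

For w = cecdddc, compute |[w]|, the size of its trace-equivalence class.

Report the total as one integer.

0(c) covers ∅
1(e) covers ∅
2(c) covers 0:c
3(d) covers ∅
4(d) covers 3:d
5(d) covers 4:d
6(c) covers 2:c
floor of heap: 0:c, 1:e, 3:d
completions by unplaced set U, small U first (add the entries for U minus each lowest piece of U):
  |U|=1: {1}:1  {5}:1  {6}:1
  |U|=2: {1,5}:2  {1,6}:2  {2,6}:1  {4,5}:1  {5,6}:2
  |U|=3: {0,2,6}:1  {1,2,6}:3  {1,4,5}:3  {1,5,6}:6  {2,5,6}:3  {3,4,5}:1  {4,5,6}:3
  |U|=4: {0,1,2,6}:4  {0,2,5,6}:4  {1,2,5,6}:12  {1,3,4,5}:4  {1,4,5,6}:12  {2,4,5,6}:6  {3,4,5,6}:4
  |U|=5: {0,1,2,5,6}:20  {0,2,4,5,6}:10  {1,2,4,5,6}:30  {1,3,4,5,6}:20  {2,3,4,5,6}:10
  start at 0(c): 60
  start at 1(e): 20
  start at 3(d): 60
sum over floor = 140

140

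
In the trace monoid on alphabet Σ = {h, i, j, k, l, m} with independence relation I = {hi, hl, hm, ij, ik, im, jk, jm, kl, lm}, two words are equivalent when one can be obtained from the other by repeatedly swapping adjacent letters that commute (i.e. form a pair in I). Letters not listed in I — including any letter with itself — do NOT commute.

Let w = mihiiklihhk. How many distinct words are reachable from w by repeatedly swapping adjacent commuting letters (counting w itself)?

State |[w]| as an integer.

924

0(m) covers ∅
1(i) covers ∅
2(h) covers ∅
3(i) covers 1:i
4(i) covers 3:i
5(k) covers 0:m, 2:h
6(l) covers 4:i
7(i) covers 6:l
8(h) covers 5:k
9(h) covers 8:h
10(k) covers 9:h
floor of heap: 0:m, 1:i, 2:h
completions by unplaced set U, small U first (add the entries for U minus each lowest piece of U):
  |U|=1: {7}:1  {10}:1
  |U|=2: {6,7}:1  {7,10}:2  {9,10}:1
  |U|=3: {4,6,7}:1  {6,7,10}:3  {7,9,10}:3  {8,9,10}:1
  |U|=4: {3,4,6,7}:1  {4,6,7,10}:4  {5,8,9,10}:1  {6,7,9,10}:6  {7,8,9,10}:4
  |U|=5: {0,5,8,9,10}:1  {1,3,4,6,7}:1  {2,5,8,9,10}:1  {3,4,6,7,10}:5  {4,6,7,9,10}:10  {5,7,8,9,10}:5  {6,7,8,9,10}:10
  |U|=6: {0,2,5,8,9,10}:2  {0,5,7,8,9,10}:6  {1,3,4,6,7,10}:6  {2,5,7,8,9,10}:6  {3,4,6,7,9,10}:15  {4,6,7,8,9,10}:20  {5,6,7,8,9,10}:15
  |U|=7: {0,2,5,7,8,9,10}:14  {0,5,6,7,8,9,10}:21  {1,3,4,6,7,9,10}:21  {2,5,6,7,8,9,10}:21  {3,4,6,7,8,9,10}:35  {4,5,6,7,8,9,10}:35
  |U|=8: {0,2,5,6,7,8,9,10}:56  {0,4,5,6,7,8,9,10}:56  {1,3,4,6,7,8,9,10}:56  {2,4,5,6,7,8,9,10}:56  {3,4,5,6,7,8,9,10}:70
  |U|=9: {0,2,4,5,6,7,8,9,10}:168  {0,3,4,5,6,7,8,9,10}:126  {1,3,4,5,6,7,8,9,10}:126  {2,3,4,5,6,7,8,9,10}:126
  start at 0(m): 252
  start at 1(i): 420
  start at 2(h): 252
sum over floor = 924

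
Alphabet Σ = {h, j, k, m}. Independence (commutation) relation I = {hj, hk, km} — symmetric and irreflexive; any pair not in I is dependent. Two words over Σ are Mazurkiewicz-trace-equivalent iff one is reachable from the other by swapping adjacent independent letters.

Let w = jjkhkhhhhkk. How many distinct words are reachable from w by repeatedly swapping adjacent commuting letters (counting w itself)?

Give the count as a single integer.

462

piece 0:j — minimal
piece 1:j rests on {0:j}
piece 2:k rests on {1:j}
piece 3:h — minimal
piece 4:k rests on {2:k}
piece 5:h rests on {3:h}
piece 6:h rests on {5:h}
piece 7:h rests on {6:h}
piece 8:h rests on {7:h}
piece 9:k rests on {4:k}
piece 10:k rests on {9:k}
minimal pieces: {0:j, 3:h}
ways to finish when only these pieces remain (= sum over removing one remaining piece with nothing left below it):
  1 left: {8}→1  {10}→1
  2 left: {7,8}→1  {8,10}→2  {9,10}→1
  3 left: {4,9,10}→1  {6,7,8}→1  {7,8,10}→3  {8,9,10}→3
  4 left: {2,4,9,10}→1  {4,8,9,10}→4  {5,6,7,8}→1  {6,7,8,10}→4  {7,8,9,10}→6
  5 left: {1,2,4,9,10}→1  {2,4,8,9,10}→5  {3,5,6,7,8}→1  {4,7,8,9,10}→10  {5,6,7,8,10}→5  {6,7,8,9,10}→10
  6 left: {0,1,2,4,9,10}→1  {1,2,4,8,9,10}→6  {2,4,7,8,9,10}→15  {3,5,6,7,8,10}→6  {4,6,7,8,9,10}→20  {5,6,7,8,9,10}→15
  7 left: {0,1,2,4,8,9,10}→7  {1,2,4,7,8,9,10}→21  {2,4,6,7,8,9,10}→35  {3,5,6,7,8,9,10}→21  {4,5,6,7,8,9,10}→35
  8 left: {0,1,2,4,7,8,9,10}→28  {1,2,4,6,7,8,9,10}→56  {2,4,5,6,7,8,9,10}→70  {3,4,5,6,7,8,9,10}→56
  9 left: {0,1,2,4,6,7,8,9,10}→84  {1,2,4,5,6,7,8,9,10}→126  {2,3,4,5,6,7,8,9,10}→126
  placing 0:j first → 252 extensions
  placing 3:h first → 210 extensions
total linear extensions = 462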